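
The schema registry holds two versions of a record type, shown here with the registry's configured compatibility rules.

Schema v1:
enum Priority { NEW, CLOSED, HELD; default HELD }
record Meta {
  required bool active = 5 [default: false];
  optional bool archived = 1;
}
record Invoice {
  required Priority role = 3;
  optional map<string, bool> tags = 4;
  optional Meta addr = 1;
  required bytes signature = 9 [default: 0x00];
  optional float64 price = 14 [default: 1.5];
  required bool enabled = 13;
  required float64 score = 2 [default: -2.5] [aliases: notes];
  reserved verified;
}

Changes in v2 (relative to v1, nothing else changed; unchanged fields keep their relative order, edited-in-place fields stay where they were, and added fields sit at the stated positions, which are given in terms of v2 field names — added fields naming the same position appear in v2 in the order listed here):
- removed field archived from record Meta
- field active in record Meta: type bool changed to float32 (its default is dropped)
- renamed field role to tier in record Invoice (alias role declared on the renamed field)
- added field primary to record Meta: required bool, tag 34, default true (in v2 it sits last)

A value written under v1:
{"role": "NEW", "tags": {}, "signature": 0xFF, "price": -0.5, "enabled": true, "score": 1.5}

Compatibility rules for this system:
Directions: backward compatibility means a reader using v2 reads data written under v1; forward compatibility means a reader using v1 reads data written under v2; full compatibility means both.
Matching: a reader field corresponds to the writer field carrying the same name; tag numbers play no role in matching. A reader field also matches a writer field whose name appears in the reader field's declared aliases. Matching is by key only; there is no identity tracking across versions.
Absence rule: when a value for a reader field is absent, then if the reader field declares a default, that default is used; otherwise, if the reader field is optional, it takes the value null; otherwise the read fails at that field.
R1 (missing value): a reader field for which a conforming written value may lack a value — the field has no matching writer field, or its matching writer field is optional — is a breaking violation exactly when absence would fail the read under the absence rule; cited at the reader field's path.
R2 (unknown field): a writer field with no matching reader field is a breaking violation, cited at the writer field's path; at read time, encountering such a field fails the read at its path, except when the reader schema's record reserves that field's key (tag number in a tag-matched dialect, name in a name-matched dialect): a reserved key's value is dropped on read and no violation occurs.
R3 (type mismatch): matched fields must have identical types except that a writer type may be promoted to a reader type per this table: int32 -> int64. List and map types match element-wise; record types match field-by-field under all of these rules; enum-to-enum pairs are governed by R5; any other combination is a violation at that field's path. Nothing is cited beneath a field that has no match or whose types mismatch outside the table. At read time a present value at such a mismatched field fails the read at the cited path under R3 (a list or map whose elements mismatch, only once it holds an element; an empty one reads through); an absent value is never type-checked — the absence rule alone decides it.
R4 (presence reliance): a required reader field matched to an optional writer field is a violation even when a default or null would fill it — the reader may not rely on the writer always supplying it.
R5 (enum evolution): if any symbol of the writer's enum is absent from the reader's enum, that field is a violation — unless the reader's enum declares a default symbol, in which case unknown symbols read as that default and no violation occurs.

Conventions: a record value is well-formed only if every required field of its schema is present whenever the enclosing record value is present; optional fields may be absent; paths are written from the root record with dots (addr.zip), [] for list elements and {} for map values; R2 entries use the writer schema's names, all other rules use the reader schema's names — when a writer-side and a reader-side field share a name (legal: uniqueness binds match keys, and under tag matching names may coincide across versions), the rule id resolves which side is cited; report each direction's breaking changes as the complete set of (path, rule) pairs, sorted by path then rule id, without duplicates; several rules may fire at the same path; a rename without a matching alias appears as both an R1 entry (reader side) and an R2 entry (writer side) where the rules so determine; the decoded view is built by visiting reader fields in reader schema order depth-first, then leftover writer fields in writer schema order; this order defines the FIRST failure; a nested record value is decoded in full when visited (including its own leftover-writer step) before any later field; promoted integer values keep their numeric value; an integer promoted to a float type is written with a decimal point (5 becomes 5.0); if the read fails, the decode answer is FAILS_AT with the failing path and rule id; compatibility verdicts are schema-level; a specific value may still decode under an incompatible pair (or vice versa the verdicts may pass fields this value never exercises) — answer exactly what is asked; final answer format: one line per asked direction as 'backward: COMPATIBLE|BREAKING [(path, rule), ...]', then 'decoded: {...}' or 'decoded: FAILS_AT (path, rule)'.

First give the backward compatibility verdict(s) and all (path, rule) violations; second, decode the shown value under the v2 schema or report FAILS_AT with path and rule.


backward: BREAKING [(addr.active, R3), (addr.archived, R2)]; decoded: {"tier": "NEW", "tags": {}, "addr": null, "signature": 0xFF, "price": -0.5, "enabled": true, "score": 1.5}

in Invoice below, arrows point writer -> reader
backward on Invoice — v2 reading data written by v1:
  tier: paired with writer role (Priority -> Priority; writer required)
  tags: paired with writer tags (map<string, bool> -> map<string, bool>; writer optional)
  addr: paired with writer addr (Meta -> Meta; writer optional)
  signature: paired with writer signature (bytes -> bytes; writer required)
  price: paired with writer price (float64 -> float64; writer optional)
  enabled: paired with writer enabled (bool -> bool; writer required)
  score: paired with writer score (float64 -> float64; writer required)
  addr.active: paired with writer addr.active (bool -> float32; writer required)
  addr.primary: no writer-side match
  writer field addr.archived has no reader counterpart
  breaking: (addr.active, R3)
  breaking: (addr.archived, R2)
  backward on Invoice therefore BREAKING (2)
decode (reader v2):
  tier := "NEW" (from writer role)
  tags := {}
  addr := null (missing; optional => null)
  signature := 0xFF
  price := -0.5
  enabled := true
  score := 1.5
  => decoded: {"tier": "NEW", "tags": {}, "addr": null, "signature": 0xFF, "price": -0.5, "enabled": true, "score": 1.5}
checking off the Invoice differences that do not matter here:
  added field primary to record Meta: required bool, tag 34, default true (in v2 it sits last) -> affects forward compatibility only, which is not asked


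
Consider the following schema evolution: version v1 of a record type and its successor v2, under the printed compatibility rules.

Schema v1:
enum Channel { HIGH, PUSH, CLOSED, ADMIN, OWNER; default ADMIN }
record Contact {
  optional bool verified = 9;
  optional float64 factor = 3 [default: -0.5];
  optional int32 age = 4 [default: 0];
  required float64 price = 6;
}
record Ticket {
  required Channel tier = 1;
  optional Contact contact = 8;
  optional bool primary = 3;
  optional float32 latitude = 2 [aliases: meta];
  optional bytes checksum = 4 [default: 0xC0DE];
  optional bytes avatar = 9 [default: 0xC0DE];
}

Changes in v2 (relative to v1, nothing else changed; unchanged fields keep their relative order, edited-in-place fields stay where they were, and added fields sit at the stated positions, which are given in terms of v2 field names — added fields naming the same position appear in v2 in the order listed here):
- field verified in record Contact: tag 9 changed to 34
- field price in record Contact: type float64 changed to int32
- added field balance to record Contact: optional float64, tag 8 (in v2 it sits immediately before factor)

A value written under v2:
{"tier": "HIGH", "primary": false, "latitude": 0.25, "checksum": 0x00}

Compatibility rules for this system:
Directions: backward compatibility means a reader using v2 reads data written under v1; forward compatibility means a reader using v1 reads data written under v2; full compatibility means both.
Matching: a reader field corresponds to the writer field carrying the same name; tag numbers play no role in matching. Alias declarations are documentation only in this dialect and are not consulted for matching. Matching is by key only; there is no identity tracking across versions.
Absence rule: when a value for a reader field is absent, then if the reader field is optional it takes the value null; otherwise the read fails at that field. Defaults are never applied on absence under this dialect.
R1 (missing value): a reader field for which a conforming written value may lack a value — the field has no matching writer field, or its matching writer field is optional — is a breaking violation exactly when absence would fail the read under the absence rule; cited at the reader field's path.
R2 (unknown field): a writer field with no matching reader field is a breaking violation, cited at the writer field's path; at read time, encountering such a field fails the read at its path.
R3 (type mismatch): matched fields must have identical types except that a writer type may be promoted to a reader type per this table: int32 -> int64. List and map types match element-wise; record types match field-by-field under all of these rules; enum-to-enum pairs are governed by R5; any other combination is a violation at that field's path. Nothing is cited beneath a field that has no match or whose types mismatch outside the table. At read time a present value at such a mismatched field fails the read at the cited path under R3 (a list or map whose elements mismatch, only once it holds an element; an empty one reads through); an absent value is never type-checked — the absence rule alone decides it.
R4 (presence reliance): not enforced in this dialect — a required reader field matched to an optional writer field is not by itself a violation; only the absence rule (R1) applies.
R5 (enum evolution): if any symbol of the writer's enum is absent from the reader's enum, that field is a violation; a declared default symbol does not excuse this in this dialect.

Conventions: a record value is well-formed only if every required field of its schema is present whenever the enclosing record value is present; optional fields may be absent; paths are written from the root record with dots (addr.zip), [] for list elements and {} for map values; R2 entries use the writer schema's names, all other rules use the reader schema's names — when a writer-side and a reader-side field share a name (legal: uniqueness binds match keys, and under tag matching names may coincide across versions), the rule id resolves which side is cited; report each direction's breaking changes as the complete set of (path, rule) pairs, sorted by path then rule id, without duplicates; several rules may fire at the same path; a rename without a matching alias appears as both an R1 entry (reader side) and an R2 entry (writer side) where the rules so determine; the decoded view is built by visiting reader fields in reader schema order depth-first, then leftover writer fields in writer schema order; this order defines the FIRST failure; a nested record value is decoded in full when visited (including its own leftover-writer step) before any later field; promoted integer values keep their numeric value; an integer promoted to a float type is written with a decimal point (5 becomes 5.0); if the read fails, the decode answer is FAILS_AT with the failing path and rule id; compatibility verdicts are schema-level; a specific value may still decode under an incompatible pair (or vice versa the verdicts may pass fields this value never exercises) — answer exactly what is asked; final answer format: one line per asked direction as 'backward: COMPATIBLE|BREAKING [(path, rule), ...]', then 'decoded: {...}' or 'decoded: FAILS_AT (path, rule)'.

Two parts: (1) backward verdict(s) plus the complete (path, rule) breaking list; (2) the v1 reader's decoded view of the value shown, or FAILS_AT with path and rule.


the writer's type comes first in each Ticket pair
backward on Ticket — v2 reading data written by v1:
  Channel -> Channel, writer required: tier aligns to tier
  Contact -> Contact, writer optional: contact aligns to contact
  bool -> bool, writer optional: primary aligns to primary
  float32 -> float32, writer optional: latitude aligns to latitude
  bytes -> bytes, writer optional: checksum aligns to checksum
  bytes -> bytes, writer optional: avatar aligns to avatar
  bool -> bool, writer optional: contact.verified aligns to contact.verified
  contact.balance: no writer-side match
  float64 -> float64, writer optional: contact.factor aligns to contact.factor
  int32 -> int32, writer optional: contact.age aligns to contact.age
  float64 -> int32, writer required: contact.price aligns to contact.price
  rule R3 violated at contact.price
  => backward: BREAKING (1)
migrating the Ticket value to v1:
  tier := "HIGH"
  contact := null (not supplied -> null)
  primary := false
  latitude := 0.25
  checksum := 0x00
  avatar := null (not supplied -> null)
  => decoded: {"tier": "HIGH", "contact": null, "primary": false, "latitude": 0.25, "checksum": 0x00, "avatar": null}
ruling out the remaining Ticket differences:
  field verified in record Contact: tag 9 changed to 34 -> no rule fires on it in Ticket's dialect; the asked verdict holds
  added field balance to record Contact: optional float64, tag 8 (in v2 it sits immediately before factor) -> matters only for Ticket's forward compatibility — outside the asked direction

backward: BREAKING [(contact.price, R3)]; decoded: {"tier": "HIGH", "contact": null, "primary": false, "latitude": 0.25, "checksum": 0x00, "avatar": null}


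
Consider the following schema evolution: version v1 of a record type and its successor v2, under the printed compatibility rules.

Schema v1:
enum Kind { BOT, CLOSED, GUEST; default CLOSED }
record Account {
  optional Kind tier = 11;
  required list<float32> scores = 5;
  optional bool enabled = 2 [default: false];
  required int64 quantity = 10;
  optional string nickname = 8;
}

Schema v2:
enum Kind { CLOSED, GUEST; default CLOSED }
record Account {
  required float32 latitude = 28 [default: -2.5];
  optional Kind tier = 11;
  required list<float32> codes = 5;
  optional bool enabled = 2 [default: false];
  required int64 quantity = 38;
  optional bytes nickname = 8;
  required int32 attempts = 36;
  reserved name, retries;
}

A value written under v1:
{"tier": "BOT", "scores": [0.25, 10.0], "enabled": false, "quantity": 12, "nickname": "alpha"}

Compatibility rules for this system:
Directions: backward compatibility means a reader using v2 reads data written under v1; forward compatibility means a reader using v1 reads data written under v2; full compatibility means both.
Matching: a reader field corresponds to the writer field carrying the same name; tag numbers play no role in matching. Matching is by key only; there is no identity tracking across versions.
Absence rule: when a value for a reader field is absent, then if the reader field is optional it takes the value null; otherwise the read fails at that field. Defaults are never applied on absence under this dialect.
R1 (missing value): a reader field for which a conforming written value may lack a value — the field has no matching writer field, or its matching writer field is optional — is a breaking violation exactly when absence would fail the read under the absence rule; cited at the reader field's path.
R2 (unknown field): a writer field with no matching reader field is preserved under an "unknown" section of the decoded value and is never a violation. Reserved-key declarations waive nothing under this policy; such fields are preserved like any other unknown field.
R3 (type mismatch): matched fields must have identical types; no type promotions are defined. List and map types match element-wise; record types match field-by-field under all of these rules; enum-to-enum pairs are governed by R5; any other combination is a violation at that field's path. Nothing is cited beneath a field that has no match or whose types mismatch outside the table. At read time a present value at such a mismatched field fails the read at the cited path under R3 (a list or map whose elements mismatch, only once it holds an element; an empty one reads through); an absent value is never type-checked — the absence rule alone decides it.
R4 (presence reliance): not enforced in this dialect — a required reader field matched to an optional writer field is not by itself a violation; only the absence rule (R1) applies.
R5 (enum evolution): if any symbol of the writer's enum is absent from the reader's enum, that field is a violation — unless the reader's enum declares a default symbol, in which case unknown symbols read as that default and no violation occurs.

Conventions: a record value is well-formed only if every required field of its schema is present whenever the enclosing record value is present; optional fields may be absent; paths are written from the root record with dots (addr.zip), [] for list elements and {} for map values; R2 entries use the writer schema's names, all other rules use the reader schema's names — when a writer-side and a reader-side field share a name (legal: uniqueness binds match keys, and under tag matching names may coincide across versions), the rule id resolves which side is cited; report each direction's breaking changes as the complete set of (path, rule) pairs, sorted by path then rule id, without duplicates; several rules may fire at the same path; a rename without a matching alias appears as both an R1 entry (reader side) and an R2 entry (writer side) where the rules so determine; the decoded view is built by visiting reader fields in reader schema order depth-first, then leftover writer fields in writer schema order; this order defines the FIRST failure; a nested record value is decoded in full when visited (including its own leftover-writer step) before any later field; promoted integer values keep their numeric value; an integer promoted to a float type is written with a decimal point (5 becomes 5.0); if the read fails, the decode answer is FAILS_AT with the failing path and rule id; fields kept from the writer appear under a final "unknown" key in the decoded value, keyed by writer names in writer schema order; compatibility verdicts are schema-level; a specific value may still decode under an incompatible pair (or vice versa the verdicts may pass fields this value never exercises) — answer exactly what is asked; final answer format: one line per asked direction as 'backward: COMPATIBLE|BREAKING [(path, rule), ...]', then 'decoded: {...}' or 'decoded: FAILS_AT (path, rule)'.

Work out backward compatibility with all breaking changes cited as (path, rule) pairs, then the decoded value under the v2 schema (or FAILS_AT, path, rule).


each type pair in Account: writer, then reader
backward analysis of Account with v2 as reader and v1 as writer:
  no writer field matches reader latitude
  tier <- tier (Kind -> Kind, writer optional)
  no writer field matches reader codes
  enabled <- enabled (bool -> bool, writer optional)
  quantity <- quantity (int64 -> int64, writer required)
  nickname <- nickname (string -> bytes, writer optional)
  no writer field matches reader attempts
  scores (writer side), unknown to reader
  violation R1 at attempts
  violation R1 at codes
  violation R1 at latitude
  violation R3 at nickname
  backward on Account therefore BREAKING (4)
decode walk for Account under reader schema v2:
  read fails at latitude under R1 (no fill)
  => FAILS_AT (latitude, R1)
diffs on Account not affecting the asked answer:
  field quantity in record Account: tag 10 changed to 38 -> triggers nothing under Account's printed rules — same verdict
  enum Kind (field tier in record Account): symbol BOT removed -> triggers nothing under Account's printed rules — same verdict

backward: BREAKING [(attempts, R1), (codes, R1), (latitude, R1), (nickname, R3)]; decoded: FAILS_AT (latitude, R1)


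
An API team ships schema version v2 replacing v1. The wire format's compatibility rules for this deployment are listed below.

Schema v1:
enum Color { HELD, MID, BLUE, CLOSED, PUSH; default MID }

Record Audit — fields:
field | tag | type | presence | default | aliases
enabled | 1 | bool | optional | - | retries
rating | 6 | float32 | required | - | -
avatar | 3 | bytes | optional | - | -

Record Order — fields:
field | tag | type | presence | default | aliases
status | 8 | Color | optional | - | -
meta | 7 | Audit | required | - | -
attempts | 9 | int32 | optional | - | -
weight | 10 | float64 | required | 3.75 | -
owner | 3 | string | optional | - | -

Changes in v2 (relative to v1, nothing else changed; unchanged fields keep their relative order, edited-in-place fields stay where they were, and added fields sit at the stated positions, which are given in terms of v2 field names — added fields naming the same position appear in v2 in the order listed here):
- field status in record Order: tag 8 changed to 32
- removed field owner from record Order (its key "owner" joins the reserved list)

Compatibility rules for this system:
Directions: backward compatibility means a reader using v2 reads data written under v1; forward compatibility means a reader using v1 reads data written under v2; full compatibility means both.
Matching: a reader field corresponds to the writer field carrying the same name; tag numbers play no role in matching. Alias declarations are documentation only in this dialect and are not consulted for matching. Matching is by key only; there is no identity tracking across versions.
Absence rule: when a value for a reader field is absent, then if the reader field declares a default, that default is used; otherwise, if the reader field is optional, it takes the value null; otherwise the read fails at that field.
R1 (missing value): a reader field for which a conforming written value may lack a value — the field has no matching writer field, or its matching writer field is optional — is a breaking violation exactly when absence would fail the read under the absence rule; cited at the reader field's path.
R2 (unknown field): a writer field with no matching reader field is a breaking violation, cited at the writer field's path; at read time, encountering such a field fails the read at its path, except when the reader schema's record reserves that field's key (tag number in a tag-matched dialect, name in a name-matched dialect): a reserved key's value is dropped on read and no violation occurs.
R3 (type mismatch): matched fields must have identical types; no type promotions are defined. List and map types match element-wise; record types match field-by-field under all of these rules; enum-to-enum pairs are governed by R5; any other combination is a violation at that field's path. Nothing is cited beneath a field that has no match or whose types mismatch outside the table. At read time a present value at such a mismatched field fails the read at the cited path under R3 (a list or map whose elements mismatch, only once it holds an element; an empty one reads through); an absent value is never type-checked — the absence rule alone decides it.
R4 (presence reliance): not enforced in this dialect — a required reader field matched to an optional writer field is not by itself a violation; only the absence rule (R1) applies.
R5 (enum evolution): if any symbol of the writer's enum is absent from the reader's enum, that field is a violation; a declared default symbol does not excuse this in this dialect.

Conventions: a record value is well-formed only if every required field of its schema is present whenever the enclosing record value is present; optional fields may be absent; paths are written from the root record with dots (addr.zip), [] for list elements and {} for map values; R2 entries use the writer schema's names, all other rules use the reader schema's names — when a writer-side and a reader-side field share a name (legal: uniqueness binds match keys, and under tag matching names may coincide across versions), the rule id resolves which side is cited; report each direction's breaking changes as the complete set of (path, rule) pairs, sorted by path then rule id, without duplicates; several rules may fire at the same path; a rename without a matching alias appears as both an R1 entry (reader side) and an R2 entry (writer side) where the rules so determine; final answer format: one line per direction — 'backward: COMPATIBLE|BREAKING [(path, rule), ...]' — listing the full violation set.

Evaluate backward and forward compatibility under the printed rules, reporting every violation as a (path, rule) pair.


in Order below, arrows point writer -> reader
backward on Order — v2 reading data written by v1:
  status <- status (Color -> Color, writer optional)
  meta <- meta (Audit -> Audit, writer required)
  attempts <- attempts (int32 -> int32, writer optional)
  weight <- weight (float64 -> float64, writer required)
  owner (writer side), unknown to reader
  meta.enabled <- meta.enabled (bool -> bool, writer optional)
  meta.rating <- meta.rating (float32 -> float32, writer required)
  meta.avatar <- meta.avatar (bytes -> bytes, writer optional)
  => no violations; backward on Order: COMPATIBLE
forward on Order — v1 reading data written by v2:
  status <- status (Color -> Color, writer optional)
  meta <- meta (Audit -> Audit, writer required)
  attempts <- attempts (int32 -> int32, writer optional)
  weight <- weight (float64 -> float64, writer required)
  owner: no writer-side match
  meta.enabled <- meta.enabled (bool -> bool, writer optional)
  meta.rating <- meta.rating (float32 -> float32, writer required)
  meta.avatar <- meta.avatar (bytes -> bytes, writer optional)
  => no violations; forward on Order: COMPATIBLE

backward: COMPATIBLE []; forward: COMPATIBLE []


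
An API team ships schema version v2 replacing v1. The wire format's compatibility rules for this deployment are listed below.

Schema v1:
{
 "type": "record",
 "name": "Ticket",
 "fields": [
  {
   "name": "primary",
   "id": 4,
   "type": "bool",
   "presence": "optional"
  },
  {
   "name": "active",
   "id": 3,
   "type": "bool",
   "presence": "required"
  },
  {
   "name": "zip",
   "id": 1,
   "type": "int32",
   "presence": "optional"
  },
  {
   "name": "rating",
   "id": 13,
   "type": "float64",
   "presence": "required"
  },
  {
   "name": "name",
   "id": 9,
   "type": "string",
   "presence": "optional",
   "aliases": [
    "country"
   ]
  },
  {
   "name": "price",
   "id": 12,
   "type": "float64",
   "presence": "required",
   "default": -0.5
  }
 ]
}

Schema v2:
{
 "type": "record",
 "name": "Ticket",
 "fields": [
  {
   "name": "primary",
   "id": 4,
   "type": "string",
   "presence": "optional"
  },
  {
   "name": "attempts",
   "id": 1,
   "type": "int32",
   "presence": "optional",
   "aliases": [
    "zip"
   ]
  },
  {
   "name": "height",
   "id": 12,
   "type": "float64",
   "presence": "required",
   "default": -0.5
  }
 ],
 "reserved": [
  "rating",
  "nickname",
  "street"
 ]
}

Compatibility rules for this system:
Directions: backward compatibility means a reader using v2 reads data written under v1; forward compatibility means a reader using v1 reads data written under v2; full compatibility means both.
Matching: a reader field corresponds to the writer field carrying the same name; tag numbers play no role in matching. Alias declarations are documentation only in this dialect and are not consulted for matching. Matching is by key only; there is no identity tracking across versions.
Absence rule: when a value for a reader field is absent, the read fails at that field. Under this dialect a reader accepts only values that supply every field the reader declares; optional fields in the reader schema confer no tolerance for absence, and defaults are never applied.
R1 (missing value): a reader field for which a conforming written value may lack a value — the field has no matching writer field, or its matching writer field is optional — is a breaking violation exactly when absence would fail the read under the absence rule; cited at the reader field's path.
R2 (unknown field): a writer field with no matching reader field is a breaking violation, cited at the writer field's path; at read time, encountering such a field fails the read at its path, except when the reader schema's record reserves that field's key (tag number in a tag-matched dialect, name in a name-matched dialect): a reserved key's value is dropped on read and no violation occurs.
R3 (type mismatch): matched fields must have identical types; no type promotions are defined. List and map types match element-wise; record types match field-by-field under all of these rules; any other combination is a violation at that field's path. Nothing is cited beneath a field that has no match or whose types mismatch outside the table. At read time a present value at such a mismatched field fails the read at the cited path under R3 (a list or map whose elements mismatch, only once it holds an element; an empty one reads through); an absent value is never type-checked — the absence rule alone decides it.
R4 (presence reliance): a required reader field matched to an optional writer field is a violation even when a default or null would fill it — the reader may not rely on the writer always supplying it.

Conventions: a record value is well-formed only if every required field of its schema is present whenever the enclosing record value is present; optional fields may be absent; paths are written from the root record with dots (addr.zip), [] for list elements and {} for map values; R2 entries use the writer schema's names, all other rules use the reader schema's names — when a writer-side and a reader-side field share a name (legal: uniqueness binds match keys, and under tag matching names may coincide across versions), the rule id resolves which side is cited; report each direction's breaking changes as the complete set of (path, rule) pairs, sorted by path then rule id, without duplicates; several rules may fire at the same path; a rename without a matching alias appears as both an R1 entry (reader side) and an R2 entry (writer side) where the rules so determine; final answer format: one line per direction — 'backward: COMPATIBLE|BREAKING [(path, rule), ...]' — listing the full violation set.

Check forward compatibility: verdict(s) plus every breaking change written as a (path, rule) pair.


each type pair in Ticket: writer, then reader
forward pass over Ticket, reader schema v1, writer schema v2:
  primary: paired with writer primary (string -> bool; writer optional)
  active: no writer-side match
  zip: no writer-side match
  rating: no writer-side match
  name: no writer-side match
  price: no writer-side match
  writer field attempts has no reader counterpart
  writer field height has no reader counterpart
  R1 fires at active
  R2 fires at attempts
  R2 fires at height
  R1 fires at name
  R1 fires at price
  R1 fires at primary
  R3 fires at primary
  R1 fires at rating
  R1 fires at zip
  => forward verdict for Ticket: BREAKING, 9 violation(s)
remaining Ticket differences; none change what is asked:
  removed field name from record Ticket -> affects backward compatibility only, which is not asked

forward: BREAKING [(active, R1), (attempts, R2), (height, R2), (name, R1), (price, R1), (primary, R1), (primary, R3), (rating, R1), (zip, R1)]


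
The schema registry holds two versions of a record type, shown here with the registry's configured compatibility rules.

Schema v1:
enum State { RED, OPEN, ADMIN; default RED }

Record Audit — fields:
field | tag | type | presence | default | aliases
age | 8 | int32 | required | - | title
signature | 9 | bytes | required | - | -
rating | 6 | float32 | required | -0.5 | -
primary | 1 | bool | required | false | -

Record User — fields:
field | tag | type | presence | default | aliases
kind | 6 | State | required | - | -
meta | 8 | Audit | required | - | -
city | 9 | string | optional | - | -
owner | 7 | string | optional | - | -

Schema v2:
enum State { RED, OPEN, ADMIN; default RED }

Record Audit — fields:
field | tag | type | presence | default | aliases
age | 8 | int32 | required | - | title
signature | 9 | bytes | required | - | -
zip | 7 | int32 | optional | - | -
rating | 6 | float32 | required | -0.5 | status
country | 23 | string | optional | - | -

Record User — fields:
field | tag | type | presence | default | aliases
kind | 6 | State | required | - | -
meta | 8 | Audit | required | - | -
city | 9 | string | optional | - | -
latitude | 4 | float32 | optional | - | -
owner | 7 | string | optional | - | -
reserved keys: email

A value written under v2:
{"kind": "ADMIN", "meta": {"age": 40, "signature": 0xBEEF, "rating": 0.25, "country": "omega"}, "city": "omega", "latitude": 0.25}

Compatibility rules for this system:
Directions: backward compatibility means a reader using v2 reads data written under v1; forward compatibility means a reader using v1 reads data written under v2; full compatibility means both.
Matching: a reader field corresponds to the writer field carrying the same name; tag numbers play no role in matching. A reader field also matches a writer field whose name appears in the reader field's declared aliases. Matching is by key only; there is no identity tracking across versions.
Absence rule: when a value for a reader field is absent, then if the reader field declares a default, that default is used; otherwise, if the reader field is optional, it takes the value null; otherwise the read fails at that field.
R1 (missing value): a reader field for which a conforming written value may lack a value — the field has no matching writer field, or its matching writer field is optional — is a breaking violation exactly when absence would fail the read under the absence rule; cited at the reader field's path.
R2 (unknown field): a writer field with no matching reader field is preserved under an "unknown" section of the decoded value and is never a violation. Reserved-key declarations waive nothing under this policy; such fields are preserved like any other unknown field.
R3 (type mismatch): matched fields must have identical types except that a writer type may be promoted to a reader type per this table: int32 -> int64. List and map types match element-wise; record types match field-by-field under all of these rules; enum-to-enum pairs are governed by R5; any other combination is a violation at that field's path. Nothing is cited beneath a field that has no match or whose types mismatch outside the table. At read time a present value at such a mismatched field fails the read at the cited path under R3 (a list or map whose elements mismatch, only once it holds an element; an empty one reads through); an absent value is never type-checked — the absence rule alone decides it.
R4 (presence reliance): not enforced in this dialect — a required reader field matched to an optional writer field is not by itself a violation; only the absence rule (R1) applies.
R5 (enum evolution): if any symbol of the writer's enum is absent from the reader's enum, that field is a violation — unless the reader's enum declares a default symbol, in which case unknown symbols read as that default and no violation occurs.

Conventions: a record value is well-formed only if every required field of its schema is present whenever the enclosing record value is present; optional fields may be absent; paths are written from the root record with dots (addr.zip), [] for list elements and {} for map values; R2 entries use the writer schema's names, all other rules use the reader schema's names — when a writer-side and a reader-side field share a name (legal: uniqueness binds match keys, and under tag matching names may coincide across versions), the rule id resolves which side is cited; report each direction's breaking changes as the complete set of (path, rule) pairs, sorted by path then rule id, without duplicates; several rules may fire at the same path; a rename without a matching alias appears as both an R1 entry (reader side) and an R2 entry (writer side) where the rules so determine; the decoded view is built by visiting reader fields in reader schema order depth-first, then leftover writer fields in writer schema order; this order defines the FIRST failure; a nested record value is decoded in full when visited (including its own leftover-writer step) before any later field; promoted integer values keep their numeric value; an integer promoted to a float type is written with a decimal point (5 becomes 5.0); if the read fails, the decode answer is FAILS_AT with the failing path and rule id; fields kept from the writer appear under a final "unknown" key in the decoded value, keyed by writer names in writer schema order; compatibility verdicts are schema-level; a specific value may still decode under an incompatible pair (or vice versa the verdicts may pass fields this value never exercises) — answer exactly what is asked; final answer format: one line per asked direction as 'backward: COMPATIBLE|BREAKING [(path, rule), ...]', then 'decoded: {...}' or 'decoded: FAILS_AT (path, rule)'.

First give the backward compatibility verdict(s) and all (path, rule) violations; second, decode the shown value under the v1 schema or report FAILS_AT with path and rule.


backward: COMPATIBLE []; decoded: {"kind": "ADMIN", "meta": {"age": 40, "signature": 0xBEEF, "rating": 0.25, "primary": false, "unknown": {"country": "omega"}}, "city": "omega", "owner": null, "unknown": {"latitude": 0.25}}

the writer's type comes first in each User pair
backward analysis of User with v2 as reader and v1 as writer:
  kind: paired with writer kind (State -> State; writer required)
  meta: paired with writer meta (Audit -> Audit; writer required)
  city: paired with writer city (string -> string; writer optional)
  latitude: no writer match
  owner: paired with writer owner (string -> string; writer optional)
  meta.age: paired with writer meta.age (int32 -> int32; writer required)
  meta.signature: paired with writer meta.signature (bytes -> bytes; writer required)
  meta.zip: no writer match
  meta.rating: paired with writer meta.rating (float32 -> float32; writer required)
  meta.country: no writer match
  leftover writer field: meta.primary
  => backward verdict for User: COMPATIBLE, no violations
decode walk for User under reader schema v1:
  kind := "ADMIN"
  meta.age := 40
  meta.signature := 0xBEEF
  meta.rating := 0.25
  meta.primary := false (absent -> default)
  writer meta.country: kept under "unknown"
  city := "omega"
  owner := null (absent, optional -> null)
  writer latitude: kept under "unknown"
  => decoded: {"kind": "ADMIN", "meta": {"age": 40, "signature": 0xBEEF, "rating": 0.25, "primary": false, "unknown": {"country": "omega"}}, "city": "omega", "owner": null, "unknown": {"latitude": 0.25}}
diffs on User not affecting the asked answer:
  added field zip to record Audit: optional int32, tag 7 (in v2 it sits immediately before rating) -> fires no rule on User, leaving the asked answer as it is
  removed field primary from record Audit -> fires no rule on User, leaving the asked answer as it is


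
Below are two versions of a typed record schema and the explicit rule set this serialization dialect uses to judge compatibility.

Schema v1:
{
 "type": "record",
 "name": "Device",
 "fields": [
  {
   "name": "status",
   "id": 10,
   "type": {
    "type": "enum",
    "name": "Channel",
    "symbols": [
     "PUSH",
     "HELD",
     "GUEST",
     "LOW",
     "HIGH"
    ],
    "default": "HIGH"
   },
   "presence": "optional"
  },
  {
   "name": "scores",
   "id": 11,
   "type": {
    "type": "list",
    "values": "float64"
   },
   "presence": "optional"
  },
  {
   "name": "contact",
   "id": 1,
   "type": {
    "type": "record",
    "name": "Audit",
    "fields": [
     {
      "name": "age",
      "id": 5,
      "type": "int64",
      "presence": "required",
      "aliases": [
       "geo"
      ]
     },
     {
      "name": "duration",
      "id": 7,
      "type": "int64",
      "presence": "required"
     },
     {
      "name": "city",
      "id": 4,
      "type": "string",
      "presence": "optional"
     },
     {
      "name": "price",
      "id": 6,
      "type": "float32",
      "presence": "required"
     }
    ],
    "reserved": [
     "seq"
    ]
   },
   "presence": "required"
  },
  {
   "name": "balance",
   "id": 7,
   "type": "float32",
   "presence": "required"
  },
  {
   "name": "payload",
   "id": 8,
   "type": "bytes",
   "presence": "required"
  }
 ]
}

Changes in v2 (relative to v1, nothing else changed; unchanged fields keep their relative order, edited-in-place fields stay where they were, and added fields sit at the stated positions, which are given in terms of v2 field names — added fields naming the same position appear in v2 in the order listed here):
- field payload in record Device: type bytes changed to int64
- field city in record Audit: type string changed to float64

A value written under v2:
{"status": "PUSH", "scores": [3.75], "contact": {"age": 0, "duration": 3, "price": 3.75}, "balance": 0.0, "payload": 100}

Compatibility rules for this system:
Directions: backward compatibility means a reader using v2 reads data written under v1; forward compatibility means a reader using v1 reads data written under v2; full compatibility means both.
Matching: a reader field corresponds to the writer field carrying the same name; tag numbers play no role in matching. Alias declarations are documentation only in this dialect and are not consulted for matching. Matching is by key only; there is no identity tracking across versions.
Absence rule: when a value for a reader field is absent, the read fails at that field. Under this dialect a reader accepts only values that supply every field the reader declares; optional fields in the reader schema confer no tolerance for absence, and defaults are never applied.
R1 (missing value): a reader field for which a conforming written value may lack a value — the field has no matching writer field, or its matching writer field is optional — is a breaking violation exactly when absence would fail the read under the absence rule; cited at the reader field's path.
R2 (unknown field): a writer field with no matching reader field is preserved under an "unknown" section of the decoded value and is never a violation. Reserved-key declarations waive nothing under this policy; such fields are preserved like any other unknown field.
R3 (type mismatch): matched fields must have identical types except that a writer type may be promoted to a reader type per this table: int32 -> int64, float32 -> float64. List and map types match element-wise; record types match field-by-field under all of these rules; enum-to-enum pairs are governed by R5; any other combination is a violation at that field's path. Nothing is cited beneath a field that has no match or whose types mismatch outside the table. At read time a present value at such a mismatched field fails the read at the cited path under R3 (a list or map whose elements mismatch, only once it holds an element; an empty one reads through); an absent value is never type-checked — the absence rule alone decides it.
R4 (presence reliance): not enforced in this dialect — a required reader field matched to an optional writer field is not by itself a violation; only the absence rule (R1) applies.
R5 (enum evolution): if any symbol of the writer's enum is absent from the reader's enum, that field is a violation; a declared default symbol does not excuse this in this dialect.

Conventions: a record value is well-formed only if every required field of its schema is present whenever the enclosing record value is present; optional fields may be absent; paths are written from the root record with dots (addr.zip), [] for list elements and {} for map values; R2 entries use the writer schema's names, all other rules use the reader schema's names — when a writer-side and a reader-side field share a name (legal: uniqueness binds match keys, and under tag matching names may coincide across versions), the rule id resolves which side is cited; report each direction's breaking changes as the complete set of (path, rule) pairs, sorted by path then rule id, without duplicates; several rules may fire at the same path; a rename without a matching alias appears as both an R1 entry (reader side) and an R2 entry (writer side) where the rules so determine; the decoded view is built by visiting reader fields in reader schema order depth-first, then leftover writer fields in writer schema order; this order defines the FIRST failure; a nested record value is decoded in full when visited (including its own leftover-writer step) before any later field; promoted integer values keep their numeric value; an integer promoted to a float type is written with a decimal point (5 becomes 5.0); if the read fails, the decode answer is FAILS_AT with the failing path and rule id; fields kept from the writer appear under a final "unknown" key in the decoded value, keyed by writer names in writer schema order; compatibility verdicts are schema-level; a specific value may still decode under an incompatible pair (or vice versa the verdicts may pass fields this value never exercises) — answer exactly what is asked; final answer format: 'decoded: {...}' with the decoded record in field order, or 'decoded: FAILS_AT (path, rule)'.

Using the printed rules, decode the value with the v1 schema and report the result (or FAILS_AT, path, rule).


decoded: FAILS_AT (contact.city, R1)

in Device below, arrows point writer -> reader
decoding the Device value with the v1 reader:
  status := "PUSH"
  scores := [3.75]
  contact.age := 0
  contact.duration := 3
  read fails at contact.city under R1 (no fill)
  => FAILS_AT (contact.city, R1)
checking off the Device differences that do not matter here:
  field payload in record Device: type bytes changed to int64 -> affects the rule determinations only; this particular Device value decodes identically
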